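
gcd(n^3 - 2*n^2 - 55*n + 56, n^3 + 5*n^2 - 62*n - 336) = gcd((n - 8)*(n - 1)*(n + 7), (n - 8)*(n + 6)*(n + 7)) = n^2 - n - 56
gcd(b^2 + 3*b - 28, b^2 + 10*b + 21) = b + 7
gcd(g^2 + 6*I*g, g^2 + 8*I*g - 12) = g + 6*I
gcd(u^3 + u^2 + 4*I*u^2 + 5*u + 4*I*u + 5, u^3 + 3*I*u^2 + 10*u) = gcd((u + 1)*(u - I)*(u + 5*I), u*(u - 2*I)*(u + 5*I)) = u + 5*I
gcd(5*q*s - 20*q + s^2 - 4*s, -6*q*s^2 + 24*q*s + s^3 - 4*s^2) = s - 4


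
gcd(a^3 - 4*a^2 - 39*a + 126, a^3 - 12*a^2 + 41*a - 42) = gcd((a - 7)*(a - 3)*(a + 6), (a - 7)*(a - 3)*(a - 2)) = a^2 - 10*a + 21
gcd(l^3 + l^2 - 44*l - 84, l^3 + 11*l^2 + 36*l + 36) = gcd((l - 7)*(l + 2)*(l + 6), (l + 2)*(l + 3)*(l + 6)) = l^2 + 8*l + 12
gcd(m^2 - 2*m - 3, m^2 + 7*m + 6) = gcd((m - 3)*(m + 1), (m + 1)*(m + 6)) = m + 1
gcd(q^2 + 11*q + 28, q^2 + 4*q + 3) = 1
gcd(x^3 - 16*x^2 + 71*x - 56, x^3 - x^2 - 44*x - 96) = x - 8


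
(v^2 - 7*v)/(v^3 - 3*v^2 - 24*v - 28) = v/(v^2 + 4*v + 4)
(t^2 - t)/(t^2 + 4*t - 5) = t/(t + 5)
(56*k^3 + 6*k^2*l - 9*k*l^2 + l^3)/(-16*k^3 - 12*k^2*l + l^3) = (-7*k + l)/(2*k + l)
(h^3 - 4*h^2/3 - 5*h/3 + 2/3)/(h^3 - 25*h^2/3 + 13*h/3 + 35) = (3*h^3 - 4*h^2 - 5*h + 2)/(3*h^3 - 25*h^2 + 13*h + 105)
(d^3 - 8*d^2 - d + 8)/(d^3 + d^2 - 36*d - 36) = (d^2 - 9*d + 8)/(d^2 - 36)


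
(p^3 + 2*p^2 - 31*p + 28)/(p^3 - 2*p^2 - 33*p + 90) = (p^3 + 2*p^2 - 31*p + 28)/(p^3 - 2*p^2 - 33*p + 90)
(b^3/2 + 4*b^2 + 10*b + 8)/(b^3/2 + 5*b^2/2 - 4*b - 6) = (b^3 + 8*b^2 + 20*b + 16)/(b^3 + 5*b^2 - 8*b - 12)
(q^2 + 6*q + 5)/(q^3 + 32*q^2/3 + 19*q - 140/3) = 3*(q + 1)/(3*q^2 + 17*q - 28)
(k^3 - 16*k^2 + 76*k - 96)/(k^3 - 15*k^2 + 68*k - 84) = (k - 8)/(k - 7)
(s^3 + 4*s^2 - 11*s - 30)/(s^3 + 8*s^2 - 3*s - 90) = (s + 2)/(s + 6)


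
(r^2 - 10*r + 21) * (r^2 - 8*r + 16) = r^4 - 18*r^3 + 117*r^2 - 328*r + 336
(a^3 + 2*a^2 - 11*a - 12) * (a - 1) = a^4 + a^3 - 13*a^2 - a + 12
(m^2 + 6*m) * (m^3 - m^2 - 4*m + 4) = m^5 + 5*m^4 - 10*m^3 - 20*m^2 + 24*m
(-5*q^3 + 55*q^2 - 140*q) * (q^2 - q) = -5*q^5 + 60*q^4 - 195*q^3 + 140*q^2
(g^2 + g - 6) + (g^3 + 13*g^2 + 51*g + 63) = g^3 + 14*g^2 + 52*g + 57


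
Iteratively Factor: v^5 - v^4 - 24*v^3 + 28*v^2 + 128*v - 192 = (v + 3)*(v^4 - 4*v^3 - 12*v^2 + 64*v - 64) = (v - 2)*(v + 3)*(v^3 - 2*v^2 - 16*v + 32) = (v - 2)^2*(v + 3)*(v^2 - 16) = (v - 4)*(v - 2)^2*(v + 3)*(v + 4)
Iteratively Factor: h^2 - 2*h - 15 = (h + 3)*(h - 5)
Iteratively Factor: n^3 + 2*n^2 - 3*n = (n)*(n^2 + 2*n - 3) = n*(n - 1)*(n + 3)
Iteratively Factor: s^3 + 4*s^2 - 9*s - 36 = (s - 3)*(s^2 + 7*s + 12) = (s - 3)*(s + 3)*(s + 4)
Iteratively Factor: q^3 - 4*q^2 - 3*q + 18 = (q - 3)*(q^2 - q - 6) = (q - 3)^2*(q + 2)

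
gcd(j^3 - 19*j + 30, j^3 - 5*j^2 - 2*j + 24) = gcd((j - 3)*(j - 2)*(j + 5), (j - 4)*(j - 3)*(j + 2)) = j - 3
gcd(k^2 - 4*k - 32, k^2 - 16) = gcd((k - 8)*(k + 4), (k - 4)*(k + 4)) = k + 4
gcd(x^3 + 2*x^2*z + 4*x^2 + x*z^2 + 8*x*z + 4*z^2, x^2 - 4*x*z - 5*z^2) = x + z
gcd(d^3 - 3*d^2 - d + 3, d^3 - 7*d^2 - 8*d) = d + 1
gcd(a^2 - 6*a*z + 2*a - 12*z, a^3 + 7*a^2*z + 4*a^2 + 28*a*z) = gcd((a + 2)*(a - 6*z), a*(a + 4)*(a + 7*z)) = 1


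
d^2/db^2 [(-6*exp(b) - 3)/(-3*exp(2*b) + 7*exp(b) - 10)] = (54*exp(4*b) + 234*exp(3*b) - 1269*exp(2*b) + 207*exp(b) + 810)*exp(b)/(27*exp(6*b) - 189*exp(5*b) + 711*exp(4*b) - 1603*exp(3*b) + 2370*exp(2*b) - 2100*exp(b) + 1000)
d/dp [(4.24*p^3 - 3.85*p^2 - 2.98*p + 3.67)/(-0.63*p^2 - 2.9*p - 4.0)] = (-2.6712*p^4 - 24.592*p^3 - 41.5924*p^2 + 35.4242*p + 22.563)/(0.3969*p^4 + 3.654*p^3 + 13.45*p^2 + 23.2*p + 16.0)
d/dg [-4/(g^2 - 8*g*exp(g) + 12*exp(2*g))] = 8*(-4*g*exp(g) + g + 12*exp(2*g) - 4*exp(g))/(g^2 - 8*g*exp(g) + 12*exp(2*g))^2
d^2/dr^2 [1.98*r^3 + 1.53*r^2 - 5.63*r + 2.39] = 11.88*r + 3.06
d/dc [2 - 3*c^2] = -6*c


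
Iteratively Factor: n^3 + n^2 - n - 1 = (n + 1)*(n^2 - 1) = (n - 1)*(n + 1)*(n + 1)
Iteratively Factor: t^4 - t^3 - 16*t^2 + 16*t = (t - 1)*(t^3 - 16*t) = (t - 4)*(t - 1)*(t^2 + 4*t) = t*(t - 4)*(t - 1)*(t + 4)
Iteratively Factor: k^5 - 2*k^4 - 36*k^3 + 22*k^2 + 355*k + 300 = (k - 5)*(k^4 + 3*k^3 - 21*k^2 - 83*k - 60) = (k - 5)^2*(k^3 + 8*k^2 + 19*k + 12) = (k - 5)^2*(k + 4)*(k^2 + 4*k + 3) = (k - 5)^2*(k + 3)*(k + 4)*(k + 1)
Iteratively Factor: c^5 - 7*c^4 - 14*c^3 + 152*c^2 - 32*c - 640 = (c + 4)*(c^4 - 11*c^3 + 30*c^2 + 32*c - 160) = (c - 4)*(c + 4)*(c^3 - 7*c^2 + 2*c + 40) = (c - 4)*(c + 2)*(c + 4)*(c^2 - 9*c + 20) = (c - 5)*(c - 4)*(c + 2)*(c + 4)*(c - 4)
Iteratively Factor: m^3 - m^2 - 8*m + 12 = (m - 2)*(m^2 + m - 6) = (m - 2)^2*(m + 3)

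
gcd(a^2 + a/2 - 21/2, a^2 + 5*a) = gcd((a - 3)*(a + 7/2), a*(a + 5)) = 1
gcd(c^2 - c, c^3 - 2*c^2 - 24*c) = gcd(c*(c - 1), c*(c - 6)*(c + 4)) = c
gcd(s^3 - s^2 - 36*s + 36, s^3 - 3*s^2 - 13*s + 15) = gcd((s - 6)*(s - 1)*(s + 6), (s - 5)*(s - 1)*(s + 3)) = s - 1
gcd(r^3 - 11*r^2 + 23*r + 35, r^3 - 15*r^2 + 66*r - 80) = r - 5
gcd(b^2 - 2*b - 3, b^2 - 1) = b + 1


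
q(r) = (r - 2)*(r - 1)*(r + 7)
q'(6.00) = 137.00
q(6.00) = 260.00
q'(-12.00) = 317.00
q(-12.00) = -910.00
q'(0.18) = -17.46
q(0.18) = 10.72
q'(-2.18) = -22.18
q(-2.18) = 64.07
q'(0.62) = -12.89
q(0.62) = 4.00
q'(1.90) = 7.03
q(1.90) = -0.80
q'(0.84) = -10.16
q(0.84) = 1.46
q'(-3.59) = -9.06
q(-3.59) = 87.49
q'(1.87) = 6.45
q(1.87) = -1.00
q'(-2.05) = -22.79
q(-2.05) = 61.14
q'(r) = (r - 2)*(r - 1) + (r - 2)*(r + 7) + (r - 1)*(r + 7) = 3*r^2 + 8*r - 19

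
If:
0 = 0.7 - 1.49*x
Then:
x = 0.47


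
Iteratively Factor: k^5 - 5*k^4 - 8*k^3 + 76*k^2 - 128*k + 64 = (k - 1)*(k^4 - 4*k^3 - 12*k^2 + 64*k - 64) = (k - 2)*(k - 1)*(k^3 - 2*k^2 - 16*k + 32) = (k - 2)^2*(k - 1)*(k^2 - 16) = (k - 4)*(k - 2)^2*(k - 1)*(k + 4)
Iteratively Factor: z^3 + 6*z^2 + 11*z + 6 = (z + 2)*(z^2 + 4*z + 3) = (z + 1)*(z + 2)*(z + 3)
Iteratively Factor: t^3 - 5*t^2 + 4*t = (t - 1)*(t^2 - 4*t) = t*(t - 1)*(t - 4)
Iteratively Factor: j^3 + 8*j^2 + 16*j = (j + 4)*(j^2 + 4*j) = j*(j + 4)*(j + 4)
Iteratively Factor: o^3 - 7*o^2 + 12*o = (o - 4)*(o^2 - 3*o) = (o - 4)*(o - 3)*(o)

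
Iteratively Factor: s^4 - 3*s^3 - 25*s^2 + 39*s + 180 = (s - 5)*(s^3 + 2*s^2 - 15*s - 36) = (s - 5)*(s - 4)*(s^2 + 6*s + 9) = (s - 5)*(s - 4)*(s + 3)*(s + 3)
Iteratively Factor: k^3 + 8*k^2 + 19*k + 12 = (k + 3)*(k^2 + 5*k + 4) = (k + 1)*(k + 3)*(k + 4)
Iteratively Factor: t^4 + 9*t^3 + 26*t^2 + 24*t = (t + 2)*(t^3 + 7*t^2 + 12*t) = t*(t + 2)*(t^2 + 7*t + 12) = t*(t + 2)*(t + 3)*(t + 4)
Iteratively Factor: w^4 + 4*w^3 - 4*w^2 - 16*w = (w - 2)*(w^3 + 6*w^2 + 8*w) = (w - 2)*(w + 2)*(w^2 + 4*w) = (w - 2)*(w + 2)*(w + 4)*(w)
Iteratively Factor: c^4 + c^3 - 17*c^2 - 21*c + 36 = (c + 3)*(c^3 - 2*c^2 - 11*c + 12) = (c - 4)*(c + 3)*(c^2 + 2*c - 3) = (c - 4)*(c + 3)^2*(c - 1)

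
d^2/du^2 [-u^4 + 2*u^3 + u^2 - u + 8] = -12*u^2 + 12*u + 2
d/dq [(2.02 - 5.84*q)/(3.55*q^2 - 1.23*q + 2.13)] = (20.732*q^2 - 14.342*q - 9.9546)/(12.6025*q^4 - 8.733*q^3 + 16.6359*q^2 - 5.2398*q + 4.5369)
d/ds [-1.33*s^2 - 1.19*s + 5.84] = -2.66*s - 1.19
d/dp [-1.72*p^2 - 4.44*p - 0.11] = -3.44*p - 4.44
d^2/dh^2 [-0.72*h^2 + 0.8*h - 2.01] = -1.44000000000000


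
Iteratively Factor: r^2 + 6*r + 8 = (r + 4)*(r + 2)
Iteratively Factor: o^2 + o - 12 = (o - 3)*(o + 4)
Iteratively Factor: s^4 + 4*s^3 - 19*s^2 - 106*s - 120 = (s + 2)*(s^3 + 2*s^2 - 23*s - 60) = (s - 5)*(s + 2)*(s^2 + 7*s + 12) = (s - 5)*(s + 2)*(s + 4)*(s + 3)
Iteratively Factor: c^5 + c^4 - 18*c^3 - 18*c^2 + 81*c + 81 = (c + 3)*(c^4 - 2*c^3 - 12*c^2 + 18*c + 27) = (c - 3)*(c + 3)*(c^3 + c^2 - 9*c - 9) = (c - 3)^2*(c + 3)*(c^2 + 4*c + 3) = (c - 3)^2*(c + 1)*(c + 3)*(c + 3)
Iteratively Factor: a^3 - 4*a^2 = (a)*(a^2 - 4*a) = a*(a - 4)*(a)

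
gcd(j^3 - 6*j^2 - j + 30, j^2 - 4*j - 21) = 1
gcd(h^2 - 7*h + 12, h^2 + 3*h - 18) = h - 3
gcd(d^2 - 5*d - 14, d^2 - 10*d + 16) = 1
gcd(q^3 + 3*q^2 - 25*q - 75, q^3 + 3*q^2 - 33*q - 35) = q - 5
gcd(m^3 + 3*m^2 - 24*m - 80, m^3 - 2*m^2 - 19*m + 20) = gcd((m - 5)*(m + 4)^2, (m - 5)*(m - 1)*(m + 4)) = m^2 - m - 20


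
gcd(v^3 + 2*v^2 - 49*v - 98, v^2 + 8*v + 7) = v + 7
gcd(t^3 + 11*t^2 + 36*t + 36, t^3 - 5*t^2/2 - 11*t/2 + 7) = t + 2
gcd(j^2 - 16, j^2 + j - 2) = 1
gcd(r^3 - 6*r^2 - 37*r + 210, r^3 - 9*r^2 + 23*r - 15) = r - 5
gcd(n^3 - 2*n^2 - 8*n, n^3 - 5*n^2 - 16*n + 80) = n - 4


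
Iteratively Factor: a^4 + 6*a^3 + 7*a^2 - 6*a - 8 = (a + 4)*(a^3 + 2*a^2 - a - 2) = (a + 1)*(a + 4)*(a^2 + a - 2) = (a + 1)*(a + 2)*(a + 4)*(a - 1)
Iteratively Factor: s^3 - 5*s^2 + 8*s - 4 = (s - 2)*(s^2 - 3*s + 2) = (s - 2)^2*(s - 1)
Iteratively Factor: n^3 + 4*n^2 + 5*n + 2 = (n + 2)*(n^2 + 2*n + 1) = (n + 1)*(n + 2)*(n + 1)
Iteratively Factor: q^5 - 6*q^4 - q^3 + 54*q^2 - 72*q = (q)*(q^4 - 6*q^3 - q^2 + 54*q - 72) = q*(q - 4)*(q^3 - 2*q^2 - 9*q + 18) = q*(q - 4)*(q + 3)*(q^2 - 5*q + 6) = q*(q - 4)*(q - 3)*(q + 3)*(q - 2)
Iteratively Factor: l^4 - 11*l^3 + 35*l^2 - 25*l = (l - 5)*(l^3 - 6*l^2 + 5*l) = (l - 5)*(l - 1)*(l^2 - 5*l) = (l - 5)^2*(l - 1)*(l)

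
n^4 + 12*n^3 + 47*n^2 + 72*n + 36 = (n + 1)*(n + 2)*(n + 3)*(n + 6)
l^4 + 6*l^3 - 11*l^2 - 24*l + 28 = (l - 2)*(l - 1)*(l + 2)*(l + 7)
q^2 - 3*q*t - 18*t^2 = (q - 6*t)*(q + 3*t)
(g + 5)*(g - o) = g^2 - g*o + 5*g - 5*o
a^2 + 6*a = a*(a + 6)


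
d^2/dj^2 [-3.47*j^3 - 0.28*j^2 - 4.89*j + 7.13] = -20.82*j - 0.56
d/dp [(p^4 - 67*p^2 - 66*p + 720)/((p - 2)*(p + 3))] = (2*p^5 + 3*p^4 - 24*p^3 - p^2 - 636*p - 324)/(p^4 + 2*p^3 - 11*p^2 - 12*p + 36)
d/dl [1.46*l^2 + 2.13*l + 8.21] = 2.92*l + 2.13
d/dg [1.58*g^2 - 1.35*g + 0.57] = 3.16*g - 1.35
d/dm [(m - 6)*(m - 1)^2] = (m - 1)*(3*m - 13)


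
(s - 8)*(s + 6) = s^2 - 2*s - 48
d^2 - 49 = (d - 7)*(d + 7)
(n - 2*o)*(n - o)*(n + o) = n^3 - 2*n^2*o - n*o^2 + 2*o^3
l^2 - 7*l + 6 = (l - 6)*(l - 1)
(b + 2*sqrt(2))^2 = b^2 + 4*sqrt(2)*b + 8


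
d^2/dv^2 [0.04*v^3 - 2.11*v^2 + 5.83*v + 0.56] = 0.24*v - 4.22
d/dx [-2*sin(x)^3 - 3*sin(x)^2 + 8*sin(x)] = 2*(-3*sin(x)^2 - 3*sin(x) + 4)*cos(x)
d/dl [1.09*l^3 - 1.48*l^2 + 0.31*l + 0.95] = 3.27*l^2 - 2.96*l + 0.31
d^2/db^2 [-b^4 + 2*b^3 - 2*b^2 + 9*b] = -12*b^2 + 12*b - 4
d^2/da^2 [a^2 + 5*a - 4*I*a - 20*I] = 2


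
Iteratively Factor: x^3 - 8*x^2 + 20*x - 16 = (x - 2)*(x^2 - 6*x + 8) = (x - 2)^2*(x - 4)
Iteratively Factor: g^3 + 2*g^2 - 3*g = (g + 3)*(g^2 - g) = (g - 1)*(g + 3)*(g)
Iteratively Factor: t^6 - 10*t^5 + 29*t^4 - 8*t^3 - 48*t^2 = (t - 4)*(t^5 - 6*t^4 + 5*t^3 + 12*t^2) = (t - 4)*(t + 1)*(t^4 - 7*t^3 + 12*t^2) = t*(t - 4)*(t + 1)*(t^3 - 7*t^2 + 12*t) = t^2*(t - 4)*(t + 1)*(t^2 - 7*t + 12) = t^2*(t - 4)^2*(t + 1)*(t - 3)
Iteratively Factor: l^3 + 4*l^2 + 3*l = (l)*(l^2 + 4*l + 3) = l*(l + 1)*(l + 3)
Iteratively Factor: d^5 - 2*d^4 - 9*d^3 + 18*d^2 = (d - 3)*(d^4 + d^3 - 6*d^2) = d*(d - 3)*(d^3 + d^2 - 6*d) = d*(d - 3)*(d - 2)*(d^2 + 3*d) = d*(d - 3)*(d - 2)*(d + 3)*(d)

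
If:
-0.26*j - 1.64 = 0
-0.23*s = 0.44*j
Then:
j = -6.31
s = 12.07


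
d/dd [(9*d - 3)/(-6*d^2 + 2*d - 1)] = 3*(18*d^2 - 12*d - 1)/(36*d^4 - 24*d^3 + 16*d^2 - 4*d + 1)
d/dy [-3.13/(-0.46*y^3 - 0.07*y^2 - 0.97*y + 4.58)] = (-4.3194*y^2 - 0.4382*y - 3.0361)/(0.46*y^3 + 0.07*y^2 + 0.97*y - 4.58)^2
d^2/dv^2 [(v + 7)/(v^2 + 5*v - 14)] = 2/(v^3 - 6*v^2 + 12*v - 8)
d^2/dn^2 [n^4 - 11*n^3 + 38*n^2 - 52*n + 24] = 12*n^2 - 66*n + 76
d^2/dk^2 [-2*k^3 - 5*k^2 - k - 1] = -12*k - 10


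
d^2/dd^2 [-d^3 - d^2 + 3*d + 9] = -6*d - 2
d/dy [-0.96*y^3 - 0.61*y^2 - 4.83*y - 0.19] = -2.88*y^2 - 1.22*y - 4.83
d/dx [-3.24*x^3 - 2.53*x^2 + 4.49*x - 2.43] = -9.72*x^2 - 5.06*x + 4.49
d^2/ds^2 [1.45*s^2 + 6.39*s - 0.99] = 2.90000000000000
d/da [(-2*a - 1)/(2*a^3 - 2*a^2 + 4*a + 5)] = 2*(4*a^3 + a^2 - 2*a - 3)/(4*a^6 - 8*a^5 + 20*a^4 + 4*a^3 - 4*a^2 + 40*a + 25)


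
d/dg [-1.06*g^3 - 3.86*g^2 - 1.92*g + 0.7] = -3.18*g^2 - 7.72*g - 1.92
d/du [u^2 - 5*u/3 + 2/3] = 2*u - 5/3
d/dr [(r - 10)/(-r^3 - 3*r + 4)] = (-r^3 - 3*r + 3*(r - 10)*(r^2 + 1) + 4)/(r^3 + 3*r - 4)^2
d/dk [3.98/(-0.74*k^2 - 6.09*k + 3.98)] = (5.8904*k + 24.2382)/(0.74*k^2 + 6.09*k - 3.98)^2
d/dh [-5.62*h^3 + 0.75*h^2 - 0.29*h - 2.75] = -16.86*h^2 + 1.5*h - 0.29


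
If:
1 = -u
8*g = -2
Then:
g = -1/4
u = -1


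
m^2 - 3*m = m*(m - 3)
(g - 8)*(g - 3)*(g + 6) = g^3 - 5*g^2 - 42*g + 144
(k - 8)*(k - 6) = k^2 - 14*k + 48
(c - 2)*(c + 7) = c^2 + 5*c - 14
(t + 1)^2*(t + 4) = t^3 + 6*t^2 + 9*t + 4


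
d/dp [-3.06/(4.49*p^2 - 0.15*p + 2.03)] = (27.4788*p - 0.459)/(4.49*p^2 - 0.15*p + 2.03)^2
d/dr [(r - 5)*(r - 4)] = 2*r - 9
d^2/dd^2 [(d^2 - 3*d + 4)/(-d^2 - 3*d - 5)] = 2*(6*d^3 + 3*d^2 - 81*d - 86)/(d^6 + 9*d^5 + 42*d^4 + 117*d^3 + 210*d^2 + 225*d + 125)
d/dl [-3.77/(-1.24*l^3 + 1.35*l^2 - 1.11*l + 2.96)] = (-14.0244*l^2 + 10.179*l - 4.1847)/(1.24*l^3 - 1.35*l^2 + 1.11*l - 2.96)^2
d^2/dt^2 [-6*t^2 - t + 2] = -12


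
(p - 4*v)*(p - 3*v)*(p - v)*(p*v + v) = p^4*v - 8*p^3*v^2 + p^3*v + 19*p^2*v^3 - 8*p^2*v^2 - 12*p*v^4 + 19*p*v^3 - 12*v^4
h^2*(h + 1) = h^3 + h^2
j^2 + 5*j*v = j*(j + 5*v)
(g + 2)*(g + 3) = g^2 + 5*g + 6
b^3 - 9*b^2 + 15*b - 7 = (b - 7)*(b - 1)^2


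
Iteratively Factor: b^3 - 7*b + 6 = (b + 3)*(b^2 - 3*b + 2) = (b - 1)*(b + 3)*(b - 2)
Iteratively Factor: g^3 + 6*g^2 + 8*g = (g + 2)*(g^2 + 4*g) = g*(g + 2)*(g + 4)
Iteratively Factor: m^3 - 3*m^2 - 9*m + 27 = (m - 3)*(m^2 - 9) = (m - 3)*(m + 3)*(m - 3)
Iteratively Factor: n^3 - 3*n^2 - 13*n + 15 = (n + 3)*(n^2 - 6*n + 5) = (n - 5)*(n + 3)*(n - 1)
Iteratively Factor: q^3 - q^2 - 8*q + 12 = (q - 2)*(q^2 + q - 6) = (q - 2)*(q + 3)*(q - 2)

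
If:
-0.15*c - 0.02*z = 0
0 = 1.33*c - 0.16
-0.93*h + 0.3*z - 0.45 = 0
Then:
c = 0.12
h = -0.77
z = -0.90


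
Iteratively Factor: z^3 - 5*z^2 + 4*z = (z - 4)*(z^2 - z) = (z - 4)*(z - 1)*(z)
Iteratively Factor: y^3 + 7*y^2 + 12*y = (y)*(y^2 + 7*y + 12) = y*(y + 4)*(y + 3)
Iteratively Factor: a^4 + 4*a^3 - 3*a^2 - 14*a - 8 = (a - 2)*(a^3 + 6*a^2 + 9*a + 4) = (a - 2)*(a + 1)*(a^2 + 5*a + 4) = (a - 2)*(a + 1)^2*(a + 4)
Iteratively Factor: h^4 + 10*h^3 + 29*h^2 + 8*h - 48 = (h + 4)*(h^3 + 6*h^2 + 5*h - 12) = (h + 4)^2*(h^2 + 2*h - 3) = (h + 3)*(h + 4)^2*(h - 1)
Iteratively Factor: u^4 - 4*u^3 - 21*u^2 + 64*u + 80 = (u - 5)*(u^3 + u^2 - 16*u - 16) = (u - 5)*(u + 4)*(u^2 - 3*u - 4) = (u - 5)*(u + 1)*(u + 4)*(u - 4)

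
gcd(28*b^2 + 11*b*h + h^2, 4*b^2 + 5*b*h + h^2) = 4*b + h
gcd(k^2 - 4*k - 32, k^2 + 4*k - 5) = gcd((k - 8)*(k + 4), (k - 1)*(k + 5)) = 1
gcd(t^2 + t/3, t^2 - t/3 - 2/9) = t + 1/3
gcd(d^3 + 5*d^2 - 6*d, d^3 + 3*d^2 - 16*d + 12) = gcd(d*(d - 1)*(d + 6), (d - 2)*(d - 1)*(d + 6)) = d^2 + 5*d - 6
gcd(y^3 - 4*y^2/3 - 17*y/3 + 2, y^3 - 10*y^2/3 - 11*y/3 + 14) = y^2 - y - 6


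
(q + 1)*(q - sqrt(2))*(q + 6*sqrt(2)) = q^3 + q^2 + 5*sqrt(2)*q^2 - 12*q + 5*sqrt(2)*q - 12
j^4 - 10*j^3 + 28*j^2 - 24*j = j*(j - 6)*(j - 2)^2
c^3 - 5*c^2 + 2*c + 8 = (c - 4)*(c - 2)*(c + 1)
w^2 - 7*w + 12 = (w - 4)*(w - 3)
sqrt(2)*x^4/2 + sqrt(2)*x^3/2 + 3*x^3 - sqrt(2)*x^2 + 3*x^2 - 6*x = x*(x - 1)*(x + 3*sqrt(2))*(sqrt(2)*x/2 + sqrt(2))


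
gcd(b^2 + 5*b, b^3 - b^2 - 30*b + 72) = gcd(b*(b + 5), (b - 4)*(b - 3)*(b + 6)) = 1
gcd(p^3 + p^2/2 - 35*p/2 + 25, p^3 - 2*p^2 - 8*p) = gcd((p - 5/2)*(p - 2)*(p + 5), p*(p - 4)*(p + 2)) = 1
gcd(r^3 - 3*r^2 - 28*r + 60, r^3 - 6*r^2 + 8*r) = r - 2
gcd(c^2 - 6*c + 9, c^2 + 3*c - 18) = c - 3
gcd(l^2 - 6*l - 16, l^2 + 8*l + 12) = l + 2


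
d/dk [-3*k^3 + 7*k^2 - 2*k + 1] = -9*k^2 + 14*k - 2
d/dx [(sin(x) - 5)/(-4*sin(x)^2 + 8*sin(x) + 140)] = (sin(x)^2 - 10*sin(x) + 45)*cos(x)/(4*(sin(x) - 7)^2*(sin(x) + 5)^2)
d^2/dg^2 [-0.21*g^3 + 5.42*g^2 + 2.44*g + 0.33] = 10.84 - 1.26*g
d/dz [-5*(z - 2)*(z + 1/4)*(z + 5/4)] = -15*z^2 + 5*z + 215/16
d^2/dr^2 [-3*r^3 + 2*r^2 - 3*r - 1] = 4 - 18*r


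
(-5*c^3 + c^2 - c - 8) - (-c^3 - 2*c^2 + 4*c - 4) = -4*c^3 + 3*c^2 - 5*c - 4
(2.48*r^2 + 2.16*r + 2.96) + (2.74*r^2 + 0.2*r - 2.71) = 5.22*r^2 + 2.36*r + 0.25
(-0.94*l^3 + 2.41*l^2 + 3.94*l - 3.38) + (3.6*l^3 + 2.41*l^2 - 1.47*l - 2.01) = 2.66*l^3 + 4.82*l^2 + 2.47*l - 5.39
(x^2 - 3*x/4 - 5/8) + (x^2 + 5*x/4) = 2*x^2 + x/2 - 5/8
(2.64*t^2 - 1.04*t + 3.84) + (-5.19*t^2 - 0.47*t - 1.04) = -2.55*t^2 - 1.51*t + 2.8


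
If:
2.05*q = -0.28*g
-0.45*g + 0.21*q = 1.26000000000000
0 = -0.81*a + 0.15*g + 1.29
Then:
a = 1.11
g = -2.63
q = 0.36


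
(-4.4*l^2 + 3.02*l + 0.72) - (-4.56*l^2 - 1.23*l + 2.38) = 0.159999999999999*l^2 + 4.25*l - 1.66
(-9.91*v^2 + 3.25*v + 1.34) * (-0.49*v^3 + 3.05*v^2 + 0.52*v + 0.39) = 4.8559*v^5 - 31.818*v^4 + 4.1027*v^3 + 1.9121*v^2 + 1.9643*v + 0.5226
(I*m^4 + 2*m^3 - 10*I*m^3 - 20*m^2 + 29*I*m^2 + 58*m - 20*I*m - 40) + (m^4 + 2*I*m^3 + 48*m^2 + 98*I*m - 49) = m^4 + I*m^4 + 2*m^3 - 8*I*m^3 + 28*m^2 + 29*I*m^2 + 58*m + 78*I*m - 89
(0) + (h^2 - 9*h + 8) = h^2 - 9*h + 8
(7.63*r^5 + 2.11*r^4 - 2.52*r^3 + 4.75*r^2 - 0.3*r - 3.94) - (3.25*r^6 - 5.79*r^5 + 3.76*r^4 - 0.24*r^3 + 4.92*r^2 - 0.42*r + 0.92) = -3.25*r^6 + 13.42*r^5 - 1.65*r^4 - 2.28*r^3 - 0.17*r^2 + 0.12*r - 4.86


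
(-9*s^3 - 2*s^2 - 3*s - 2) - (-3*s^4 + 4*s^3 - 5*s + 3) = 3*s^4 - 13*s^3 - 2*s^2 + 2*s - 5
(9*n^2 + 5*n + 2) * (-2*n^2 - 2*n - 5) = -18*n^4 - 28*n^3 - 59*n^2 - 29*n - 10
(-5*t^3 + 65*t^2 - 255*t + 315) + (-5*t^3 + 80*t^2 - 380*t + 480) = -10*t^3 + 145*t^2 - 635*t + 795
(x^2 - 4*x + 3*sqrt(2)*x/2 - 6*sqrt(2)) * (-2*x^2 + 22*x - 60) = -2*x^4 - 3*sqrt(2)*x^3 + 30*x^3 - 148*x^2 + 45*sqrt(2)*x^2 - 222*sqrt(2)*x + 240*x + 360*sqrt(2)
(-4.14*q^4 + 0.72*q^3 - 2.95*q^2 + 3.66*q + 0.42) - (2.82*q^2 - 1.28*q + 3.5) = -4.14*q^4 + 0.72*q^3 - 5.77*q^2 + 4.94*q - 3.08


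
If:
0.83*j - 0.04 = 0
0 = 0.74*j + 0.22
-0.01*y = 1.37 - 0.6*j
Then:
No Solution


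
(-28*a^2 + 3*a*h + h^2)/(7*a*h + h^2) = (-4*a + h)/h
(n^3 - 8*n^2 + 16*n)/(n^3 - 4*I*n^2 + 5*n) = (n^2 - 8*n + 16)/(n^2 - 4*I*n + 5)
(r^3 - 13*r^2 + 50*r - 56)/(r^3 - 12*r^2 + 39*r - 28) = (r - 2)/(r - 1)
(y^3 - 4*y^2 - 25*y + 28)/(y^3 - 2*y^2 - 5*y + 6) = (y^2 - 3*y - 28)/(y^2 - y - 6)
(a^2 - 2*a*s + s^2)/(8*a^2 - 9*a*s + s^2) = (-a + s)/(-8*a + s)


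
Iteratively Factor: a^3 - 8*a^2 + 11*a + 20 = (a + 1)*(a^2 - 9*a + 20) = (a - 5)*(a + 1)*(a - 4)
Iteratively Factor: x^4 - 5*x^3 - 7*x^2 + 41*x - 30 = (x - 2)*(x^3 - 3*x^2 - 13*x + 15) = (x - 5)*(x - 2)*(x^2 + 2*x - 3) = (x - 5)*(x - 2)*(x - 1)*(x + 3)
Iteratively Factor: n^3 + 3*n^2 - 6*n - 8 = (n - 2)*(n^2 + 5*n + 4) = (n - 2)*(n + 4)*(n + 1)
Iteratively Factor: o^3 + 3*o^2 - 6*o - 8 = (o + 4)*(o^2 - o - 2) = (o - 2)*(o + 4)*(o + 1)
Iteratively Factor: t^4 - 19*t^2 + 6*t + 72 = (t - 3)*(t^3 + 3*t^2 - 10*t - 24) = (t - 3)*(t + 4)*(t^2 - t - 6) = (t - 3)^2*(t + 4)*(t + 2)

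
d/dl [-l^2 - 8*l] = -2*l - 8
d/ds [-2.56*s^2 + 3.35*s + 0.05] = 3.35 - 5.12*s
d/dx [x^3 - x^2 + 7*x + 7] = 3*x^2 - 2*x + 7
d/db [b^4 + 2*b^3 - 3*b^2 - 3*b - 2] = 4*b^3 + 6*b^2 - 6*b - 3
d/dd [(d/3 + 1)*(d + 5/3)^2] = (3*d + 5)*(9*d + 23)/27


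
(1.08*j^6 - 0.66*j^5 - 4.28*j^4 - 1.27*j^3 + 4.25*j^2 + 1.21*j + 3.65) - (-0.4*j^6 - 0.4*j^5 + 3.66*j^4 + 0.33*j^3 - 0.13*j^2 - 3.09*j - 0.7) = 1.48*j^6 - 0.26*j^5 - 7.94*j^4 - 1.6*j^3 + 4.38*j^2 + 4.3*j + 4.35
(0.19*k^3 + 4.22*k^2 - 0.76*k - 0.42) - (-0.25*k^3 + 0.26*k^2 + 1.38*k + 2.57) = 0.44*k^3 + 3.96*k^2 - 2.14*k - 2.99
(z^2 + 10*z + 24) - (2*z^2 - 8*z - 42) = -z^2 + 18*z + 66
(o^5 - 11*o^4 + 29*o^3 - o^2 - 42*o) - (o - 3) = o^5 - 11*o^4 + 29*o^3 - o^2 - 43*o + 3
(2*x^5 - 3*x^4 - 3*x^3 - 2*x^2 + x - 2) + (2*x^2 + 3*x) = 2*x^5 - 3*x^4 - 3*x^3 + 4*x - 2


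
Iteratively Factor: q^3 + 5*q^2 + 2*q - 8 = (q + 2)*(q^2 + 3*q - 4) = (q + 2)*(q + 4)*(q - 1)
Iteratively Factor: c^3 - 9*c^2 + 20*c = (c)*(c^2 - 9*c + 20) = c*(c - 4)*(c - 5)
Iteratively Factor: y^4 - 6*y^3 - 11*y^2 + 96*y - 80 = (y + 4)*(y^3 - 10*y^2 + 29*y - 20) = (y - 4)*(y + 4)*(y^2 - 6*y + 5) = (y - 5)*(y - 4)*(y + 4)*(y - 1)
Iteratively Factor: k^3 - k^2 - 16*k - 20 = (k + 2)*(k^2 - 3*k - 10) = (k - 5)*(k + 2)*(k + 2)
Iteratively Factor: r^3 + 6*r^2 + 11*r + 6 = (r + 3)*(r^2 + 3*r + 2) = (r + 2)*(r + 3)*(r + 1)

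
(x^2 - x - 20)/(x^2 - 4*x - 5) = (x + 4)/(x + 1)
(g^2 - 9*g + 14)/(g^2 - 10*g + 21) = (g - 2)/(g - 3)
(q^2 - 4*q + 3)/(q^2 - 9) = (q - 1)/(q + 3)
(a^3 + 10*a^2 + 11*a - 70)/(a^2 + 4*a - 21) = (a^2 + 3*a - 10)/(a - 3)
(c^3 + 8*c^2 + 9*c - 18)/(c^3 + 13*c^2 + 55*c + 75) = (c^2 + 5*c - 6)/(c^2 + 10*c + 25)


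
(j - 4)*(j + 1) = j^2 - 3*j - 4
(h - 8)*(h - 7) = h^2 - 15*h + 56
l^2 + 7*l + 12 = (l + 3)*(l + 4)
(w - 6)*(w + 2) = w^2 - 4*w - 12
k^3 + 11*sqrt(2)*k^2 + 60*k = k*(k + 5*sqrt(2))*(k + 6*sqrt(2))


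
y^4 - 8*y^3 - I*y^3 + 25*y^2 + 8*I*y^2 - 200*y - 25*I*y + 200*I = (y - 8)*(y - 5*I)*(y - I)*(y + 5*I)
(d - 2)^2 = d^2 - 4*d + 4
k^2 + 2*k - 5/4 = (k - 1/2)*(k + 5/2)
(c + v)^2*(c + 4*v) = c^3 + 6*c^2*v + 9*c*v^2 + 4*v^3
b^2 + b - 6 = (b - 2)*(b + 3)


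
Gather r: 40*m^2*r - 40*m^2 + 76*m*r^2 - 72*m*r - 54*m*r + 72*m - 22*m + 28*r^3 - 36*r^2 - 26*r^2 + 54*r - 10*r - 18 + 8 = -40*m^2 + 50*m + 28*r^3 + r^2*(76*m - 62) + r*(40*m^2 - 126*m + 44) - 10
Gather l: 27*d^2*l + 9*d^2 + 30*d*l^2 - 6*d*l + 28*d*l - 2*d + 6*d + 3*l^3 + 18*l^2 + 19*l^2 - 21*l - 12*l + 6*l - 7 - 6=9*d^2 + 4*d + 3*l^3 + l^2*(30*d + 37) + l*(27*d^2 + 22*d - 27) - 13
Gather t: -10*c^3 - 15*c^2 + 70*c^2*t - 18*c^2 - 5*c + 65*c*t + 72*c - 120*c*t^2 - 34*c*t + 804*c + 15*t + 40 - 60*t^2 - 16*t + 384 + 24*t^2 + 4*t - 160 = -10*c^3 - 33*c^2 + 871*c + t^2*(-120*c - 36) + t*(70*c^2 + 31*c + 3) + 264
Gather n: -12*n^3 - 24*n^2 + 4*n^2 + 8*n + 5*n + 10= -12*n^3 - 20*n^2 + 13*n + 10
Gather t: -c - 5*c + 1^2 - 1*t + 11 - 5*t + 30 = -6*c - 6*t + 42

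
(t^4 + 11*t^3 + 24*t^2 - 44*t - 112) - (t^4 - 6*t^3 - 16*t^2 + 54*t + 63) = 17*t^3 + 40*t^2 - 98*t - 175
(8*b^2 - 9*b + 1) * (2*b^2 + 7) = 16*b^4 - 18*b^3 + 58*b^2 - 63*b + 7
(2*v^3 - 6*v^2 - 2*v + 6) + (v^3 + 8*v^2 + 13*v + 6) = 3*v^3 + 2*v^2 + 11*v + 12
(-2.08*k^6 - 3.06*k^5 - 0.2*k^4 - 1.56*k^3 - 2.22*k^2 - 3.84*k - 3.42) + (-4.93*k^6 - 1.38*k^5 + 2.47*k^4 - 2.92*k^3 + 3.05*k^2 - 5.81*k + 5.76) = -7.01*k^6 - 4.44*k^5 + 2.27*k^4 - 4.48*k^3 + 0.83*k^2 - 9.65*k + 2.34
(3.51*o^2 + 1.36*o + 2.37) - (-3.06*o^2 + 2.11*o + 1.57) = 6.57*o^2 - 0.75*o + 0.8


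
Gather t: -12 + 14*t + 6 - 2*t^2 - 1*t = -2*t^2 + 13*t - 6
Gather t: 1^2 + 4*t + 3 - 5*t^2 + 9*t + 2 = -5*t^2 + 13*t + 6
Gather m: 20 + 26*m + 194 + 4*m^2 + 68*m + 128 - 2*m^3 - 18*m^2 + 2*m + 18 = -2*m^3 - 14*m^2 + 96*m + 360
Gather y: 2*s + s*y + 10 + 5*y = 2*s + y*(s + 5) + 10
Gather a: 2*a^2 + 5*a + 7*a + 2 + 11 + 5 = 2*a^2 + 12*a + 18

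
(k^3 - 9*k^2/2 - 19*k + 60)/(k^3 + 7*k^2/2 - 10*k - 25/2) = (k^2 - 2*k - 24)/(k^2 + 6*k + 5)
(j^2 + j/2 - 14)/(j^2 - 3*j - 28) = (j - 7/2)/(j - 7)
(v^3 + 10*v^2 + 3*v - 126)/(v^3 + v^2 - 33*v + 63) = (v + 6)/(v - 3)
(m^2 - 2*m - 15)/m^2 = 1 - 2/m - 15/m^2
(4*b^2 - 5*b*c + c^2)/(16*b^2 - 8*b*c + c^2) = (b - c)/(4*b - c)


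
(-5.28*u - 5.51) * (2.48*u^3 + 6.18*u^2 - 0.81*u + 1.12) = -13.0944*u^4 - 46.2952*u^3 - 29.775*u^2 - 1.4505*u - 6.1712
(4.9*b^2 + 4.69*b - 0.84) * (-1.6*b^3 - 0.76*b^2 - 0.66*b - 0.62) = -7.84*b^5 - 11.228*b^4 - 5.4544*b^3 - 5.495*b^2 - 2.3534*b + 0.5208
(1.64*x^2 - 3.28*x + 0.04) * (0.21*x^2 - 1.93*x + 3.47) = 0.3444*x^4 - 3.854*x^3 + 12.0296*x^2 - 11.4588*x + 0.1388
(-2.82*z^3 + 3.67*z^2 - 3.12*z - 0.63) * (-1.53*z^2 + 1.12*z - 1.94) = 4.3146*z^5 - 8.7735*z^4 + 14.3548*z^3 - 9.6503*z^2 + 5.3472*z + 1.2222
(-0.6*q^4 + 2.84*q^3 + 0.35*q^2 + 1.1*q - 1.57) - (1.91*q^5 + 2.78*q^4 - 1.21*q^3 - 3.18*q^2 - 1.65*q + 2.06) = -1.91*q^5 - 3.38*q^4 + 4.05*q^3 + 3.53*q^2 + 2.75*q - 3.63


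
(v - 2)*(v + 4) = v^2 + 2*v - 8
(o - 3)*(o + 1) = o^2 - 2*o - 3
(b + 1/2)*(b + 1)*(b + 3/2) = b^3 + 3*b^2 + 11*b/4 + 3/4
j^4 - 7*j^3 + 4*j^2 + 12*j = j*(j - 6)*(j - 2)*(j + 1)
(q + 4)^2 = q^2 + 8*q + 16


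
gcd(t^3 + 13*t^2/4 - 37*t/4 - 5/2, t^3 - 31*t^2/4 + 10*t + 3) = t^2 - 7*t/4 - 1/2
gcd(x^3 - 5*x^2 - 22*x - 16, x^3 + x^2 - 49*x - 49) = x + 1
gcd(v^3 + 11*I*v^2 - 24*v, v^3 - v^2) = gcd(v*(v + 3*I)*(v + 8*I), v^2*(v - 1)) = v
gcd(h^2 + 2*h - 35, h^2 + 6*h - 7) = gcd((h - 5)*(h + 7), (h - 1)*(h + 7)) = h + 7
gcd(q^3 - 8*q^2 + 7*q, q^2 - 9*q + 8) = q - 1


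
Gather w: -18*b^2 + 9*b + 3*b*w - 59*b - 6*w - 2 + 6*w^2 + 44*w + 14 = -18*b^2 - 50*b + 6*w^2 + w*(3*b + 38) + 12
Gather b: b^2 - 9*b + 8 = b^2 - 9*b + 8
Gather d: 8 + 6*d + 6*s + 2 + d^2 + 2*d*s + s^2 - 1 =d^2 + d*(2*s + 6) + s^2 + 6*s + 9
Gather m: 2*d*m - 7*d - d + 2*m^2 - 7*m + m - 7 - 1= -8*d + 2*m^2 + m*(2*d - 6) - 8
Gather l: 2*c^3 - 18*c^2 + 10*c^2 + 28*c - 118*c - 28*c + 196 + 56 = 2*c^3 - 8*c^2 - 118*c + 252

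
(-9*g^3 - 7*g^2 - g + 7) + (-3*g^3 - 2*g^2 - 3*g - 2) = -12*g^3 - 9*g^2 - 4*g + 5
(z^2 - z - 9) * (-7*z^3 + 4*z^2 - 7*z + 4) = -7*z^5 + 11*z^4 + 52*z^3 - 25*z^2 + 59*z - 36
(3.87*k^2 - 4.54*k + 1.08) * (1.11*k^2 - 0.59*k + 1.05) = 4.2957*k^4 - 7.3227*k^3 + 7.9409*k^2 - 5.4042*k + 1.134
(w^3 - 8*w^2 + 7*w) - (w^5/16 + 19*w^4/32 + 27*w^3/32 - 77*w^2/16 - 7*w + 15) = -w^5/16 - 19*w^4/32 + 5*w^3/32 - 51*w^2/16 + 14*w - 15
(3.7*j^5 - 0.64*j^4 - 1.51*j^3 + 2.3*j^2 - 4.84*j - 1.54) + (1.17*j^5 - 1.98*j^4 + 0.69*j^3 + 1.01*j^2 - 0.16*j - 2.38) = 4.87*j^5 - 2.62*j^4 - 0.82*j^3 + 3.31*j^2 - 5.0*j - 3.92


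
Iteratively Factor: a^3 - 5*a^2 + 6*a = (a)*(a^2 - 5*a + 6) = a*(a - 2)*(a - 3)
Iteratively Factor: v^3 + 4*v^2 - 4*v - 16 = (v - 2)*(v^2 + 6*v + 8) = (v - 2)*(v + 2)*(v + 4)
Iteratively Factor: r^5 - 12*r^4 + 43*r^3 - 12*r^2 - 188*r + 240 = (r + 2)*(r^4 - 14*r^3 + 71*r^2 - 154*r + 120) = (r - 5)*(r + 2)*(r^3 - 9*r^2 + 26*r - 24) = (r - 5)*(r - 3)*(r + 2)*(r^2 - 6*r + 8) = (r - 5)*(r - 4)*(r - 3)*(r + 2)*(r - 2)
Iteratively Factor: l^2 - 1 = (l - 1)*(l + 1)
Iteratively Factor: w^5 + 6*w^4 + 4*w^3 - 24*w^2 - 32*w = (w)*(w^4 + 6*w^3 + 4*w^2 - 24*w - 32) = w*(w + 2)*(w^3 + 4*w^2 - 4*w - 16) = w*(w - 2)*(w + 2)*(w^2 + 6*w + 8) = w*(w - 2)*(w + 2)^2*(w + 4)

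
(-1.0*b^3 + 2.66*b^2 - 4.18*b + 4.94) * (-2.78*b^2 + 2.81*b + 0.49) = 2.78*b^5 - 10.2048*b^4 + 18.605*b^3 - 24.1756*b^2 + 11.8332*b + 2.4206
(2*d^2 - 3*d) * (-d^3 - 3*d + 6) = -2*d^5 + 3*d^4 - 6*d^3 + 21*d^2 - 18*d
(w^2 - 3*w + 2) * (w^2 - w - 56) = w^4 - 4*w^3 - 51*w^2 + 166*w - 112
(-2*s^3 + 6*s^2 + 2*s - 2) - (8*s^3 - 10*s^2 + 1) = -10*s^3 + 16*s^2 + 2*s - 3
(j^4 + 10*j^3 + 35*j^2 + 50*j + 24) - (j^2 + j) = j^4 + 10*j^3 + 34*j^2 + 49*j + 24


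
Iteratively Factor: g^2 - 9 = (g - 3)*(g + 3)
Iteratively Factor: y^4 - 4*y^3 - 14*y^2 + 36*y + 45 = (y + 1)*(y^3 - 5*y^2 - 9*y + 45) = (y - 5)*(y + 1)*(y^2 - 9) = (y - 5)*(y + 1)*(y + 3)*(y - 3)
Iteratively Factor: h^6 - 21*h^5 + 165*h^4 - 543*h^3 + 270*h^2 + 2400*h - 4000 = (h - 5)*(h^5 - 16*h^4 + 85*h^3 - 118*h^2 - 320*h + 800) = (h - 5)^2*(h^4 - 11*h^3 + 30*h^2 + 32*h - 160) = (h - 5)^2*(h - 4)*(h^3 - 7*h^2 + 2*h + 40) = (h - 5)^2*(h - 4)*(h + 2)*(h^2 - 9*h + 20) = (h - 5)^3*(h - 4)*(h + 2)*(h - 4)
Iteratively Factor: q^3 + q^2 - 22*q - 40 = (q + 4)*(q^2 - 3*q - 10) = (q - 5)*(q + 4)*(q + 2)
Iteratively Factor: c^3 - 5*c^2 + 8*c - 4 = (c - 1)*(c^2 - 4*c + 4) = (c - 2)*(c - 1)*(c - 2)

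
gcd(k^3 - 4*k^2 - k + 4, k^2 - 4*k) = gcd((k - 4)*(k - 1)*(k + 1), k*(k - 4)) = k - 4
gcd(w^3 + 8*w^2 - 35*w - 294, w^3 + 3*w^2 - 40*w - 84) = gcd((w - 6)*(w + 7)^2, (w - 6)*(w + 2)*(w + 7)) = w^2 + w - 42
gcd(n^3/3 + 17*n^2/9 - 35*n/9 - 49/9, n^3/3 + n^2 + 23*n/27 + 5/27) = n + 1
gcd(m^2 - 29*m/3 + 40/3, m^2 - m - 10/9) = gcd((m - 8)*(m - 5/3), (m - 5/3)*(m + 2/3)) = m - 5/3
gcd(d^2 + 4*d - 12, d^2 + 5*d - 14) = d - 2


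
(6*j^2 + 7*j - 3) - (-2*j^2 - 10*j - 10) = 8*j^2 + 17*j + 7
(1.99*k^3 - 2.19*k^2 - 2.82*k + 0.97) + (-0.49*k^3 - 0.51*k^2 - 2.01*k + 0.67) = 1.5*k^3 - 2.7*k^2 - 4.83*k + 1.64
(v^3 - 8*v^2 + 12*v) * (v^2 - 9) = v^5 - 8*v^4 + 3*v^3 + 72*v^2 - 108*v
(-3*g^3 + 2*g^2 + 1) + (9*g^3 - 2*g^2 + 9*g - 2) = 6*g^3 + 9*g - 1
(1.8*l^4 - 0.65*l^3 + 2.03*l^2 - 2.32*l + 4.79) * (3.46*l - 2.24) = 6.228*l^5 - 6.281*l^4 + 8.4798*l^3 - 12.5744*l^2 + 21.7702*l - 10.7296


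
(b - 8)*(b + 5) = b^2 - 3*b - 40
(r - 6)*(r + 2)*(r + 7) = r^3 + 3*r^2 - 40*r - 84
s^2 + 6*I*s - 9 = (s + 3*I)^2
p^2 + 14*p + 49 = (p + 7)^2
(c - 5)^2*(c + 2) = c^3 - 8*c^2 + 5*c + 50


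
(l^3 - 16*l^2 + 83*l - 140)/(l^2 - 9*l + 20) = l - 7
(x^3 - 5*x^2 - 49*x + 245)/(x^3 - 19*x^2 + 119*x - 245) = (x + 7)/(x - 7)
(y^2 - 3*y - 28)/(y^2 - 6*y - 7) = (y + 4)/(y + 1)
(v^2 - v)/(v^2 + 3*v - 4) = v/(v + 4)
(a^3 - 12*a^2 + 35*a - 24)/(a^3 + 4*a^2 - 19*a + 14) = (a^2 - 11*a + 24)/(a^2 + 5*a - 14)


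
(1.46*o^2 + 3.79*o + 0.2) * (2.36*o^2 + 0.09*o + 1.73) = 3.4456*o^4 + 9.0758*o^3 + 3.3389*o^2 + 6.5747*o + 0.346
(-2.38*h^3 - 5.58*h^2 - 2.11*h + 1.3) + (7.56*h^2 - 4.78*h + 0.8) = -2.38*h^3 + 1.98*h^2 - 6.89*h + 2.1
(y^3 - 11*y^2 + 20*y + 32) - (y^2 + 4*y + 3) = y^3 - 12*y^2 + 16*y + 29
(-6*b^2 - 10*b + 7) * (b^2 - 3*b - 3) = -6*b^4 + 8*b^3 + 55*b^2 + 9*b - 21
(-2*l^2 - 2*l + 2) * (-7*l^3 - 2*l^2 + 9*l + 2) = 14*l^5 + 18*l^4 - 28*l^3 - 26*l^2 + 14*l + 4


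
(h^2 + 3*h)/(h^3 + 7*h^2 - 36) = h/(h^2 + 4*h - 12)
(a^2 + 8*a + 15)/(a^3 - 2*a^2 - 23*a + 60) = (a + 3)/(a^2 - 7*a + 12)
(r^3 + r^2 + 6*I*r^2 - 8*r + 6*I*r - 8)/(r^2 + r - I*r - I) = (r^2 + 6*I*r - 8)/(r - I)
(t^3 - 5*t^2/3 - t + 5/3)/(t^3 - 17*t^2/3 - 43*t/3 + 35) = (t^2 - 1)/(t^2 - 4*t - 21)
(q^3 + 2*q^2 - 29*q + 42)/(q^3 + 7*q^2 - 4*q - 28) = (q - 3)/(q + 2)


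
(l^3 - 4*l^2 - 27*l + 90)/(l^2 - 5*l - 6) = (l^2 + 2*l - 15)/(l + 1)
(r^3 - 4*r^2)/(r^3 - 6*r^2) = (r - 4)/(r - 6)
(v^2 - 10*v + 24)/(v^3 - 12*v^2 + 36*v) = (v - 4)/(v*(v - 6))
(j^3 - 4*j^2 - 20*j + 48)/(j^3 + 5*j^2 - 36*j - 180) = (j^2 + 2*j - 8)/(j^2 + 11*j + 30)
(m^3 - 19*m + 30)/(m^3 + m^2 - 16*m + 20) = (m - 3)/(m - 2)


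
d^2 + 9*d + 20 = (d + 4)*(d + 5)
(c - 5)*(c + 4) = c^2 - c - 20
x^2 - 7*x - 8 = (x - 8)*(x + 1)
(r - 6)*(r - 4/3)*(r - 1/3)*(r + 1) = r^4 - 20*r^3/3 + 25*r^2/9 + 70*r/9 - 8/3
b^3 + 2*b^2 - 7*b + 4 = (b - 1)^2*(b + 4)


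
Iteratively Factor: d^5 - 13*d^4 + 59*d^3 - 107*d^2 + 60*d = (d - 3)*(d^4 - 10*d^3 + 29*d^2 - 20*d) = (d - 5)*(d - 3)*(d^3 - 5*d^2 + 4*d) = d*(d - 5)*(d - 3)*(d^2 - 5*d + 4) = d*(d - 5)*(d - 4)*(d - 3)*(d - 1)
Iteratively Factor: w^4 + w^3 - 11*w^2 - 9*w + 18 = (w - 1)*(w^3 + 2*w^2 - 9*w - 18) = (w - 1)*(w + 2)*(w^2 - 9) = (w - 3)*(w - 1)*(w + 2)*(w + 3)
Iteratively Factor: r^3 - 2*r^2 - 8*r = (r - 4)*(r^2 + 2*r) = (r - 4)*(r + 2)*(r)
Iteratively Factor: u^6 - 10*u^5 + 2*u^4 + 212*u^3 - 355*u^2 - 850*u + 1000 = (u - 1)*(u^5 - 9*u^4 - 7*u^3 + 205*u^2 - 150*u - 1000) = (u - 5)*(u - 1)*(u^4 - 4*u^3 - 27*u^2 + 70*u + 200) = (u - 5)*(u - 1)*(u + 4)*(u^3 - 8*u^2 + 5*u + 50) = (u - 5)^2*(u - 1)*(u + 4)*(u^2 - 3*u - 10) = (u - 5)^3*(u - 1)*(u + 4)*(u + 2)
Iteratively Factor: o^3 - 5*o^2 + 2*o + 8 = (o - 2)*(o^2 - 3*o - 4) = (o - 2)*(o + 1)*(o - 4)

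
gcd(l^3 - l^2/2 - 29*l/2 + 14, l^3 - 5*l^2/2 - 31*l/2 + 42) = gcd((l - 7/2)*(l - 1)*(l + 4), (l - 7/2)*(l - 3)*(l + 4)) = l^2 + l/2 - 14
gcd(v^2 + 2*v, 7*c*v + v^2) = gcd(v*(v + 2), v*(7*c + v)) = v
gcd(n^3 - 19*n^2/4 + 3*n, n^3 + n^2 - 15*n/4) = n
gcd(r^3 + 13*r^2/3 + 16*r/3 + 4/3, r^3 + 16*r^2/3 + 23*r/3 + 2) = r^2 + 7*r/3 + 2/3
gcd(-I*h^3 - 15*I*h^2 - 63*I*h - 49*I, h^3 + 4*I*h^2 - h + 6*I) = 1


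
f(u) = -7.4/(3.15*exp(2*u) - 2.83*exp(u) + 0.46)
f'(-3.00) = -8.67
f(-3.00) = -22.64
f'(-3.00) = -8.67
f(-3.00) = -22.64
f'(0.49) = 5.02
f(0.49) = -1.75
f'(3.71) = 0.00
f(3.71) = -0.00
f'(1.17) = 0.72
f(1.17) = -0.31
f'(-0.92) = -33.55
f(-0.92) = 44.17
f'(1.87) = 0.14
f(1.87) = -0.06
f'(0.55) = 4.12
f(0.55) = -1.47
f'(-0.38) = 1576296.90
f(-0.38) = 3396.77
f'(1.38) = 0.43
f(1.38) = -0.19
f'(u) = -7.4*(-6.3*exp(2*u) + 2.83*exp(u))/(3.15*exp(2*u) - 2.83*exp(u) + 0.46)^2 = (46.62*exp(u) - 20.942)*exp(u)/(3.15*exp(2*u) - 2.83*exp(u) + 0.46)^2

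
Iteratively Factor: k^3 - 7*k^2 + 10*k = (k - 2)*(k^2 - 5*k) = k*(k - 2)*(k - 5)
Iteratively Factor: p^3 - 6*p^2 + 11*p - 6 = (p - 1)*(p^2 - 5*p + 6) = (p - 3)*(p - 1)*(p - 2)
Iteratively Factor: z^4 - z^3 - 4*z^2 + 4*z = (z - 2)*(z^3 + z^2 - 2*z) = (z - 2)*(z + 2)*(z^2 - z) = z*(z - 2)*(z + 2)*(z - 1)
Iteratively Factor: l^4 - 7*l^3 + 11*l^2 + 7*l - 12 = (l - 3)*(l^3 - 4*l^2 - l + 4) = (l - 3)*(l + 1)*(l^2 - 5*l + 4) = (l - 3)*(l - 1)*(l + 1)*(l - 4)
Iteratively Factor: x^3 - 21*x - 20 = (x + 4)*(x^2 - 4*x - 5) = (x - 5)*(x + 4)*(x + 1)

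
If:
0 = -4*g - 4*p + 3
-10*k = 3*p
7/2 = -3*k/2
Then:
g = -253/36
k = -7/3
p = 70/9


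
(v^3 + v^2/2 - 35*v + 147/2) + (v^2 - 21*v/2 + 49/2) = v^3 + 3*v^2/2 - 91*v/2 + 98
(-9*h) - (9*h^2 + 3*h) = -9*h^2 - 12*h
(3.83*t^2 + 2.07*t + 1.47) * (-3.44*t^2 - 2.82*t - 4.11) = -13.1752*t^4 - 17.9214*t^3 - 26.6355*t^2 - 12.6531*t - 6.0417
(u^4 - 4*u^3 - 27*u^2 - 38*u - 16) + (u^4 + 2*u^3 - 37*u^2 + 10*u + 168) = 2*u^4 - 2*u^3 - 64*u^2 - 28*u + 152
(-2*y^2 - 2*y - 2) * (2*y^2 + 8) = -4*y^4 - 4*y^3 - 20*y^2 - 16*y - 16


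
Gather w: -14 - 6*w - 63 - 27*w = -33*w - 77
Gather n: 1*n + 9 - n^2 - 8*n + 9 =-n^2 - 7*n + 18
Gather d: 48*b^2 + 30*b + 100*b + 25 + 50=48*b^2 + 130*b + 75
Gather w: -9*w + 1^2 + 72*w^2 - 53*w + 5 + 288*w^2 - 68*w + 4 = 360*w^2 - 130*w + 10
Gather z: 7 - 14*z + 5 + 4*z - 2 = 10 - 10*z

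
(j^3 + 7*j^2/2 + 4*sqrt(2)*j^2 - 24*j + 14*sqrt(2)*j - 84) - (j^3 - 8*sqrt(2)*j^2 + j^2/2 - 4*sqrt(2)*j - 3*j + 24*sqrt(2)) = 3*j^2 + 12*sqrt(2)*j^2 - 21*j + 18*sqrt(2)*j - 84 - 24*sqrt(2)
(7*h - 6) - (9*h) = -2*h - 6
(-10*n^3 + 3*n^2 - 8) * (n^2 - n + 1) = -10*n^5 + 13*n^4 - 13*n^3 - 5*n^2 + 8*n - 8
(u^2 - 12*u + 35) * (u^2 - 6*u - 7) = u^4 - 18*u^3 + 100*u^2 - 126*u - 245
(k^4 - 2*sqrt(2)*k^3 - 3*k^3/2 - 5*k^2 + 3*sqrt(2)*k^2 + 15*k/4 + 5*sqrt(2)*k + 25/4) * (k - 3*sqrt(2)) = k^5 - 5*sqrt(2)*k^4 - 3*k^4/2 + 7*k^3 + 15*sqrt(2)*k^3/2 - 57*k^2/4 + 20*sqrt(2)*k^2 - 95*k/4 - 45*sqrt(2)*k/4 - 75*sqrt(2)/4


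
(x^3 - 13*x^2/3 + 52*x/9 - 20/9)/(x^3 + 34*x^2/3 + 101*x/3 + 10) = (9*x^3 - 39*x^2 + 52*x - 20)/(3*(3*x^3 + 34*x^2 + 101*x + 30))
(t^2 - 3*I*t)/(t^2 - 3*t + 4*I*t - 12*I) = t*(t - 3*I)/(t^2 + t*(-3 + 4*I) - 12*I)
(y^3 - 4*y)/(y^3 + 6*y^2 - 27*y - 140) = y*(y^2 - 4)/(y^3 + 6*y^2 - 27*y - 140)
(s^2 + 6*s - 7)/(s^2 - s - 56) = (s - 1)/(s - 8)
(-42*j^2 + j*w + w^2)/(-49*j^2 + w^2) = (-6*j + w)/(-7*j + w)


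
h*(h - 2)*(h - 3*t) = h^3 - 3*h^2*t - 2*h^2 + 6*h*t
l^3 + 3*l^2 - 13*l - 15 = (l - 3)*(l + 1)*(l + 5)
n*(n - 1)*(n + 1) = n^3 - n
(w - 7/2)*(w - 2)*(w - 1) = w^3 - 13*w^2/2 + 25*w/2 - 7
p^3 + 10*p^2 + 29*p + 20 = (p + 1)*(p + 4)*(p + 5)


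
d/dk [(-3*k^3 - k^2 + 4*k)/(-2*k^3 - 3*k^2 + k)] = (7*k^2 + 10*k + 11)/(4*k^4 + 12*k^3 + 5*k^2 - 6*k + 1)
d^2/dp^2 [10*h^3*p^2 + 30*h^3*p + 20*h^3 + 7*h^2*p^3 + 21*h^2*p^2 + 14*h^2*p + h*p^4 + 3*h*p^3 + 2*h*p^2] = 2*h*(10*h^2 + 21*h*p + 21*h + 6*p^2 + 9*p + 2)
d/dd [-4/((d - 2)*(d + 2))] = 8*d/((d - 2)^2*(d + 2)^2)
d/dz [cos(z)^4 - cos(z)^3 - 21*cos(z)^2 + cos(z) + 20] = (-4*cos(z)^3 + 3*cos(z)^2 + 42*cos(z) - 1)*sin(z)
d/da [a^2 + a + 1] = 2*a + 1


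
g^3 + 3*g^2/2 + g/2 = g*(g + 1/2)*(g + 1)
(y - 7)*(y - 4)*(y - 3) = y^3 - 14*y^2 + 61*y - 84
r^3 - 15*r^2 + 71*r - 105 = (r - 7)*(r - 5)*(r - 3)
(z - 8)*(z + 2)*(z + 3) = z^3 - 3*z^2 - 34*z - 48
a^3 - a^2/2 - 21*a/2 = a*(a - 7/2)*(a + 3)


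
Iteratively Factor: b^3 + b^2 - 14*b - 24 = (b + 2)*(b^2 - b - 12) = (b - 4)*(b + 2)*(b + 3)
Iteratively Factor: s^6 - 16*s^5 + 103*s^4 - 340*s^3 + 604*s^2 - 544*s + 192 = (s - 4)*(s^5 - 12*s^4 + 55*s^3 - 120*s^2 + 124*s - 48) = (s - 4)*(s - 3)*(s^4 - 9*s^3 + 28*s^2 - 36*s + 16) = (s - 4)*(s - 3)*(s - 2)*(s^3 - 7*s^2 + 14*s - 8) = (s - 4)^2*(s - 3)*(s - 2)*(s^2 - 3*s + 2) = (s - 4)^2*(s - 3)*(s - 2)*(s - 1)*(s - 2)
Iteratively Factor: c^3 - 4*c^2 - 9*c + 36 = (c - 3)*(c^2 - c - 12) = (c - 3)*(c + 3)*(c - 4)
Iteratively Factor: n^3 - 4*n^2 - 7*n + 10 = (n - 5)*(n^2 + n - 2) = (n - 5)*(n + 2)*(n - 1)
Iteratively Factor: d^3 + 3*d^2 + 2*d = (d + 1)*(d^2 + 2*d) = (d + 1)*(d + 2)*(d)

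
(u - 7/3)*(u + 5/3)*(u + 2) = u^3 + 4*u^2/3 - 47*u/9 - 70/9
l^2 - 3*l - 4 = (l - 4)*(l + 1)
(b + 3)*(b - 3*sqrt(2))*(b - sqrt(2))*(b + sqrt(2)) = b^4 - 3*sqrt(2)*b^3 + 3*b^3 - 9*sqrt(2)*b^2 - 2*b^2 - 6*b + 6*sqrt(2)*b + 18*sqrt(2)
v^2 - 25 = (v - 5)*(v + 5)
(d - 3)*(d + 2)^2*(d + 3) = d^4 + 4*d^3 - 5*d^2 - 36*d - 36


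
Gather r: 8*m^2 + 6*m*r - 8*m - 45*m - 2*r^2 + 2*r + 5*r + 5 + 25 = 8*m^2 - 53*m - 2*r^2 + r*(6*m + 7) + 30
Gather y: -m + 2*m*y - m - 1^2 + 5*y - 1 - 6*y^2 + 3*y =-2*m - 6*y^2 + y*(2*m + 8) - 2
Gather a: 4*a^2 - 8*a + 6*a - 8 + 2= 4*a^2 - 2*a - 6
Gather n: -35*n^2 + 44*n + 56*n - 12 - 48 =-35*n^2 + 100*n - 60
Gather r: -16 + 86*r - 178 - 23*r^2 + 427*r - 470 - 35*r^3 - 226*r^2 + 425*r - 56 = -35*r^3 - 249*r^2 + 938*r - 720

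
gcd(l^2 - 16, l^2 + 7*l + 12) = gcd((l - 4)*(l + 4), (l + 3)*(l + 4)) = l + 4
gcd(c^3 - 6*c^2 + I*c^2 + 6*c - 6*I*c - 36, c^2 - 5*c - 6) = c - 6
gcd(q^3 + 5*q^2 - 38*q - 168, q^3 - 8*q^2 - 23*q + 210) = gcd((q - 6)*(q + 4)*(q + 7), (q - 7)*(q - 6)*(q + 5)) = q - 6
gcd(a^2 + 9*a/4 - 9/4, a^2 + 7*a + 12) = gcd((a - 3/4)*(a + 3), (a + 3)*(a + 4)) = a + 3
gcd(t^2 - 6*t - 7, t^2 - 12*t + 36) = 1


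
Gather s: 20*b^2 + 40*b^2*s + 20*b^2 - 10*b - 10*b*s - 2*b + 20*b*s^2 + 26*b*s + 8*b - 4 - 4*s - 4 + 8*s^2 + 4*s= 40*b^2 - 4*b + s^2*(20*b + 8) + s*(40*b^2 + 16*b) - 8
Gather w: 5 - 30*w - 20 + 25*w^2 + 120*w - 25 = 25*w^2 + 90*w - 40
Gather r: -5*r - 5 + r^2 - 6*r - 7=r^2 - 11*r - 12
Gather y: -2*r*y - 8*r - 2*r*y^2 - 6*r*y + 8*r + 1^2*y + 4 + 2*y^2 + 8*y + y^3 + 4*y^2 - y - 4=y^3 + y^2*(6 - 2*r) + y*(8 - 8*r)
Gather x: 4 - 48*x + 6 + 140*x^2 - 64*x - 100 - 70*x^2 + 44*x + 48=70*x^2 - 68*x - 42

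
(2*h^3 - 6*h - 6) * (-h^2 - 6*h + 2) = -2*h^5 - 12*h^4 + 10*h^3 + 42*h^2 + 24*h - 12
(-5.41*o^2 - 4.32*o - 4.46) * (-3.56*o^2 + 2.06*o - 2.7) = 19.2596*o^4 + 4.2346*o^3 + 21.5854*o^2 + 2.4764*o + 12.042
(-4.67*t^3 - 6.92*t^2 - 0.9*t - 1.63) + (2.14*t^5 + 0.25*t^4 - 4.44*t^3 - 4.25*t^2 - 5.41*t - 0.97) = 2.14*t^5 + 0.25*t^4 - 9.11*t^3 - 11.17*t^2 - 6.31*t - 2.6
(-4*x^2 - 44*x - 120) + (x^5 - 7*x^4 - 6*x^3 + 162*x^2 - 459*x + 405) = x^5 - 7*x^4 - 6*x^3 + 158*x^2 - 503*x + 285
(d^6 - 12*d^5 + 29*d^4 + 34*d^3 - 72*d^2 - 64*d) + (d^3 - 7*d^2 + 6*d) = d^6 - 12*d^5 + 29*d^4 + 35*d^3 - 79*d^2 - 58*d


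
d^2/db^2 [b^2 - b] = 2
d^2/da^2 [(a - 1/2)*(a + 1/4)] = 2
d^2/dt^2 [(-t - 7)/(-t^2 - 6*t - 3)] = 2*(4*(t + 3)^2*(t + 7) - (3*t + 13)*(t^2 + 6*t + 3))/(t^2 + 6*t + 3)^3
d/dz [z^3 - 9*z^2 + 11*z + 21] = 3*z^2 - 18*z + 11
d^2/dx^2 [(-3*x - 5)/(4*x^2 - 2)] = 2*(-8*x^2*(3*x + 5) + (9*x + 5)*(2*x^2 - 1))/(2*x^2 - 1)^3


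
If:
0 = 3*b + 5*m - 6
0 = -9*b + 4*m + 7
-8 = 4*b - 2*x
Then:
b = 59/57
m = 11/19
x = 346/57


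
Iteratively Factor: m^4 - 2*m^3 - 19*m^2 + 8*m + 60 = (m + 2)*(m^3 - 4*m^2 - 11*m + 30) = (m - 2)*(m + 2)*(m^2 - 2*m - 15) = (m - 5)*(m - 2)*(m + 2)*(m + 3)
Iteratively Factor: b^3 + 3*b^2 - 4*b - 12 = (b + 2)*(b^2 + b - 6) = (b - 2)*(b + 2)*(b + 3)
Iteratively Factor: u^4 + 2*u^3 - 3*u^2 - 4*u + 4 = (u + 2)*(u^3 - 3*u + 2) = (u - 1)*(u + 2)*(u^2 + u - 2) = (u - 1)*(u + 2)^2*(u - 1)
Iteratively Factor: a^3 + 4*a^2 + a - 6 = (a + 2)*(a^2 + 2*a - 3) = (a - 1)*(a + 2)*(a + 3)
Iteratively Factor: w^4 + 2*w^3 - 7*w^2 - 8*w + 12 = (w - 1)*(w^3 + 3*w^2 - 4*w - 12) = (w - 2)*(w - 1)*(w^2 + 5*w + 6) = (w - 2)*(w - 1)*(w + 3)*(w + 2)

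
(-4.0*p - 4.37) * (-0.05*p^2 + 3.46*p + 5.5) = 0.2*p^3 - 13.6215*p^2 - 37.1202*p - 24.035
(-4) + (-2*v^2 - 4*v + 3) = -2*v^2 - 4*v - 1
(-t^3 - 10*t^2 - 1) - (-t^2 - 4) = -t^3 - 9*t^2 + 3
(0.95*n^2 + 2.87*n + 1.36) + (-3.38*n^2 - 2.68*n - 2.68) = -2.43*n^2 + 0.19*n - 1.32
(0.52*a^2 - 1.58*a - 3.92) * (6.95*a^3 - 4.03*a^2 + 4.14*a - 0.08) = 3.614*a^5 - 13.0766*a^4 - 18.7238*a^3 + 9.2148*a^2 - 16.1024*a + 0.3136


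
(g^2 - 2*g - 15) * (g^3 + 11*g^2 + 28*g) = g^5 + 9*g^4 - 9*g^3 - 221*g^2 - 420*g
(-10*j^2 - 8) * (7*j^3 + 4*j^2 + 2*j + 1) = -70*j^5 - 40*j^4 - 76*j^3 - 42*j^2 - 16*j - 8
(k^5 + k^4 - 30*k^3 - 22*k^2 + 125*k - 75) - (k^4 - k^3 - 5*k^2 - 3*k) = k^5 - 29*k^3 - 17*k^2 + 128*k - 75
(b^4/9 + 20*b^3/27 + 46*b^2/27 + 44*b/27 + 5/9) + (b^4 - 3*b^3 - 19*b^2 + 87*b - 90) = 10*b^4/9 - 61*b^3/27 - 467*b^2/27 + 2393*b/27 - 805/9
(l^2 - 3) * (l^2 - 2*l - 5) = l^4 - 2*l^3 - 8*l^2 + 6*l + 15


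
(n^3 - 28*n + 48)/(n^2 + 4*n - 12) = n - 4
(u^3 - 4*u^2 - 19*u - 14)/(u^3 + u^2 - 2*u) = (u^2 - 6*u - 7)/(u*(u - 1))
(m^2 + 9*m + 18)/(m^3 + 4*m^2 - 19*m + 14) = (m^2 + 9*m + 18)/(m^3 + 4*m^2 - 19*m + 14)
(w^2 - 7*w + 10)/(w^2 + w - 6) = (w - 5)/(w + 3)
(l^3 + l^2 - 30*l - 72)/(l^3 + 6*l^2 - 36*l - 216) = (l^2 + 7*l + 12)/(l^2 + 12*l + 36)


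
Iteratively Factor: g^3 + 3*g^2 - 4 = (g + 2)*(g^2 + g - 2) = (g + 2)^2*(g - 1)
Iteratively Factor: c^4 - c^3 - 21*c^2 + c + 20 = (c + 1)*(c^3 - 2*c^2 - 19*c + 20) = (c - 1)*(c + 1)*(c^2 - c - 20) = (c - 5)*(c - 1)*(c + 1)*(c + 4)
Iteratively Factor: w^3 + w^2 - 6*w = (w + 3)*(w^2 - 2*w) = (w - 2)*(w + 3)*(w)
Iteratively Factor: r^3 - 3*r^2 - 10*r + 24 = (r - 4)*(r^2 + r - 6) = (r - 4)*(r + 3)*(r - 2)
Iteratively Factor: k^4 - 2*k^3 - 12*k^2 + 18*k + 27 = (k + 3)*(k^3 - 5*k^2 + 3*k + 9) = (k + 1)*(k + 3)*(k^2 - 6*k + 9) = (k - 3)*(k + 1)*(k + 3)*(k - 3)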